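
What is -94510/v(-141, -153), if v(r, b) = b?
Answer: 94510/153 ≈ 617.71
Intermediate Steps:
-94510/v(-141, -153) = -94510/(-153) = -94510*(-1/153) = 94510/153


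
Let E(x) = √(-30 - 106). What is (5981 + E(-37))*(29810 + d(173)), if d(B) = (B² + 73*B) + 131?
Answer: 433616519 + 144998*I*√34 ≈ 4.3362e+8 + 8.4548e+5*I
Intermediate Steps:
E(x) = 2*I*√34 (E(x) = √(-136) = 2*I*√34)
d(B) = 131 + B² + 73*B
(5981 + E(-37))*(29810 + d(173)) = (5981 + 2*I*√34)*(29810 + (131 + 173² + 73*173)) = (5981 + 2*I*√34)*(29810 + (131 + 29929 + 12629)) = (5981 + 2*I*√34)*(29810 + 42689) = (5981 + 2*I*√34)*72499 = 433616519 + 144998*I*√34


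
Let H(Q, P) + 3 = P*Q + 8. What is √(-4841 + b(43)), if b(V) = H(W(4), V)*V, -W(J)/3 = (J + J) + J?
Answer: 3*I*√7910 ≈ 266.81*I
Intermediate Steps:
W(J) = -9*J (W(J) = -3*((J + J) + J) = -3*(2*J + J) = -9*J)
H(Q, P) = 5 + P*Q (H(Q, P) = -3 + (P*Q + 8) = -3 + (8 + P*Q) = 5 + P*Q)
b(V) = V*(5 - 36*V) (b(V) = (5 + V*(-9*4))*V = (5 + V*(-36))*V = (5 - 36*V)*V = V*(5 - 36*V))
√(-4841 + b(43)) = √(-4841 + 43*(5 - 36*43)) = √(-4841 + 43*(5 - 1548)) = √(-4841 + 43*(-1543)) = √(-4841 - 66349) = √(-71190) = 3*I*√7910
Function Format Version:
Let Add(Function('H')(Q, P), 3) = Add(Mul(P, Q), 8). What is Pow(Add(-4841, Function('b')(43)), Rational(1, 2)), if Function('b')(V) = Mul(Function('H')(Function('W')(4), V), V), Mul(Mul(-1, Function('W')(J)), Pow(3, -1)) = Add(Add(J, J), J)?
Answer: Mul(3, I, Pow(7910, Rational(1, 2))) ≈ Mul(266.81, I)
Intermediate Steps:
Function('W')(J) = Mul(-9, J) (Function('W')(J) = Mul(-3, Add(Add(J, J), J)) = Mul(-3, Add(Mul(2, J), J)) = Mul(-3, Mul(3, J)) = Mul(-9, J))
Function('H')(Q, P) = Add(5, Mul(P, Q)) (Function('H')(Q, P) = Add(-3, Add(Mul(P, Q), 8)) = Add(-3, Add(8, Mul(P, Q))) = Add(5, Mul(P, Q)))
Function('b')(V) = Mul(V, Add(5, Mul(-36, V))) (Function('b')(V) = Mul(Add(5, Mul(V, Mul(-9, 4))), V) = Mul(Add(5, Mul(V, -36)), V) = Mul(Add(5, Mul(-36, V)), V) = Mul(V, Add(5, Mul(-36, V))))
Pow(Add(-4841, Function('b')(43)), Rational(1, 2)) = Pow(Add(-4841, Mul(43, Add(5, Mul(-36, 43)))), Rational(1, 2)) = Pow(Add(-4841, Mul(43, Add(5, -1548))), Rational(1, 2)) = Pow(Add(-4841, Mul(43, -1543)), Rational(1, 2)) = Pow(Add(-4841, -66349), Rational(1, 2)) = Pow(-71190, Rational(1, 2)) = Mul(3, I, Pow(7910, Rational(1, 2)))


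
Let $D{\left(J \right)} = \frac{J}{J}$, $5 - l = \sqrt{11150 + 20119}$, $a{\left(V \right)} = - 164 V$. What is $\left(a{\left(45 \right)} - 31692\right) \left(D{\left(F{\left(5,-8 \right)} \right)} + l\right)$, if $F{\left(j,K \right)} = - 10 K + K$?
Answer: $-234432 + 39072 \sqrt{31269} \approx 6.6747 \cdot 10^{6}$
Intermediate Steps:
$l = 5 - \sqrt{31269}$ ($l = 5 - \sqrt{11150 + 20119} = 5 - \sqrt{31269} \approx -171.83$)
$F{\left(j,K \right)} = - 9 K$
$D{\left(J \right)} = 1$
$\left(a{\left(45 \right)} - 31692\right) \left(D{\left(F{\left(5,-8 \right)} \right)} + l\right) = \left(\left(-164\right) 45 - 31692\right) \left(1 + \left(5 - \sqrt{31269}\right)\right) = \left(-7380 - 31692\right) \left(6 - \sqrt{31269}\right) = - 39072 \left(6 - \sqrt{31269}\right) = -234432 + 39072 \sqrt{31269}$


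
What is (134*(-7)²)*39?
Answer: 256074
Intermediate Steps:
(134*(-7)²)*39 = (134*49)*39 = 6566*39 = 256074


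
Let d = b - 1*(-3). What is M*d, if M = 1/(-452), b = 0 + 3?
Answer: -3/226 ≈ -0.013274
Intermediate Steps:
b = 3
M = -1/452 ≈ -0.0022124
d = 6 (d = 3 - 1*(-3) = 3 + 3 = 6)
M*d = -1/452*6 = -3/226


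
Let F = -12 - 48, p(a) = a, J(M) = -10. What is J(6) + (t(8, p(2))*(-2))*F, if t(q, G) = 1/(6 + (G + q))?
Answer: -5/2 ≈ -2.5000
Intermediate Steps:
t(q, G) = 1/(6 + G + q)
F = -60
J(6) + (t(8, p(2))*(-2))*F = -10 + (-2/(6 + 2 + 8))*(-60) = -10 + (-2/16)*(-60) = -10 + ((1/16)*(-2))*(-60) = -10 - ⅛*(-60) = -10 + 15/2 = -5/2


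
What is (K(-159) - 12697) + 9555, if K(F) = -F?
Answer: -2983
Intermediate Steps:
(K(-159) - 12697) + 9555 = (-1*(-159) - 12697) + 9555 = (159 - 12697) + 9555 = -12538 + 9555 = -2983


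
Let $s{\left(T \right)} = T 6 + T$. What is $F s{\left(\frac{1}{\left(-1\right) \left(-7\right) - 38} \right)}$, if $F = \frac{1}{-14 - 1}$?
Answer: $\frac{7}{465} \approx 0.015054$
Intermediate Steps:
$F = - \frac{1}{15}$ ($F = \frac{1}{-15} = - \frac{1}{15} \approx -0.066667$)
$s{\left(T \right)} = 7 T$ ($s{\left(T \right)} = 6 T + T = 7 T$)
$F s{\left(\frac{1}{\left(-1\right) \left(-7\right) - 38} \right)} = - \frac{7 \frac{1}{\left(-1\right) \left(-7\right) - 38}}{15} = - \frac{7 \frac{1}{7 - 38}}{15} = - \frac{7 \frac{1}{-31}}{15} = - \frac{7 \left(- \frac{1}{31}\right)}{15} = \left(- \frac{1}{15}\right) \left(- \frac{7}{31}\right) = \frac{7}{465}$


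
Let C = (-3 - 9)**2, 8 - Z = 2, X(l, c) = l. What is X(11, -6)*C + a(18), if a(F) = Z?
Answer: 1590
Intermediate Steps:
Z = 6 (Z = 8 - 1*2 = 8 - 2 = 6)
a(F) = 6
C = 144 (C = (-12)**2 = 144)
X(11, -6)*C + a(18) = 11*144 + 6 = 1584 + 6 = 1590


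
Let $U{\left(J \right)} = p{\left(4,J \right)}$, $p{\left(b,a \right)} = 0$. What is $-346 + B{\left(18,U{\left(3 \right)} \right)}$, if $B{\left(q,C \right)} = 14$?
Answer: $-332$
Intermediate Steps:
$U{\left(J \right)} = 0$
$-346 + B{\left(18,U{\left(3 \right)} \right)} = -346 + 14 = -332$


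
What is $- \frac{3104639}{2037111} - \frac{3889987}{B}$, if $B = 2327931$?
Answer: $- \frac{5050573559822}{1580751282447} \approx -3.195$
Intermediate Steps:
$- \frac{3104639}{2037111} - \frac{3889987}{B} = - \frac{3104639}{2037111} - \frac{3889987}{2327931} = - \frac{5050573559822}{1580751282447}$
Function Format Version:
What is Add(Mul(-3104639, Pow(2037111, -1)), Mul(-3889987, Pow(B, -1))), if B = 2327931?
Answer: Rational(-5050573559822, 1580751282447) ≈ -3.1950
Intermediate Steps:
Add(Mul(-3104639, Pow(2037111, -1)), Mul(-3889987, Pow(B, -1))) = Add(Mul(-3104639, Pow(2037111, -1)), Mul(-3889987, Pow(2327931, -1))) = Add(Mul(-3104639, Rational(1, 2037111)), Mul(-3889987, Rational(1, 2327931))) = Add(Rational(-3104639, 2037111), Rational(-3889987, 2327931)) = Rational(-5050573559822, 1580751282447)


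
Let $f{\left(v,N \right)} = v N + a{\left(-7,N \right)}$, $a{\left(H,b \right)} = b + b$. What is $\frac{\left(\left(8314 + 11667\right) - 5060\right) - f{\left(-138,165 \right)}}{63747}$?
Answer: $\frac{37361}{63747} \approx 0.58608$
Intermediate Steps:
$a{\left(H,b \right)} = 2 b$
$f{\left(v,N \right)} = 2 N + N v$ ($f{\left(v,N \right)} = v N + 2 N = N v + 2 N = 2 N + N v$)
$\frac{\left(\left(8314 + 11667\right) - 5060\right) - f{\left(-138,165 \right)}}{63747} = \frac{\left(\left(8314 + 11667\right) - 5060\right) - 165 \left(2 - 138\right)}{63747} = \left(\left(19981 - 5060\right) - 165 \left(-136\right)\right) \frac{1}{63747} = \left(14921 - -22440\right) \frac{1}{63747} = \left(14921 + 22440\right) \frac{1}{63747} = 37361 \cdot \frac{1}{63747} = \frac{37361}{63747}$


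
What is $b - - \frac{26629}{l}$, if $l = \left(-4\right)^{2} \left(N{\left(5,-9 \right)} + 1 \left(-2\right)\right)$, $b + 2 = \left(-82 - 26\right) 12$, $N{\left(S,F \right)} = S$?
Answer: $- \frac{35675}{48} \approx -743.23$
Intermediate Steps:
$b = -1298$ ($b = -2 + \left(-82 - 26\right) 12 = -2 - 1296 = -1298$)
$l = 48$ ($l = \left(-4\right)^{2} \left(5 + 1 \left(-2\right)\right) = 16 \left(5 - 2\right) = 16 \cdot 3 = 48$)
$b - - \frac{26629}{l} = -1298 - - \frac{26629}{48} = -1298 + \frac{26629}{48} = - \frac{35675}{48}$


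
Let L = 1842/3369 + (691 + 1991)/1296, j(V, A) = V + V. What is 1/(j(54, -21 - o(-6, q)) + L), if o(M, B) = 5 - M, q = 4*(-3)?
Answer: 80856/8943983 ≈ 0.0090403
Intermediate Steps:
q = -12
j(V, A) = 2*V
L = 211535/80856 (L = 1842*(1/3369) + 2682*(1/1296) = 614/1123 + 149/72 = 211535/80856 ≈ 2.6162)
1/(j(54, -21 - o(-6, q)) + L) = 1/(2*54 + 211535/80856) = 1/(108 + 211535/80856) = 1/(8943983/80856) = 80856/8943983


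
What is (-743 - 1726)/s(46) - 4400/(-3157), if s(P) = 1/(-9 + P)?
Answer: -26217911/287 ≈ -91352.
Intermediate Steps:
(-743 - 1726)/s(46) - 4400/(-3157) = (-743 - 1726)/(1/(-9 + 46)) - 4400/(-3157) = -2469/(1/37) - 4400*(-1/3157) = -2469/1/37 + 400/287 = -2469*37 + 400/287 = -91353 + 400/287 = -26217911/287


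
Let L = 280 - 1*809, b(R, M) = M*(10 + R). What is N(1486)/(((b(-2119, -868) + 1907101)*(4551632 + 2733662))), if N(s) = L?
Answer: -529/27230338092622 ≈ -1.9427e-11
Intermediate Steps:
L = -529 (L = 280 - 809 = -529)
N(s) = -529
N(1486)/(((b(-2119, -868) + 1907101)*(4551632 + 2733662))) = -529*1/((4551632 + 2733662)*(-868*(10 - 2119) + 1907101)) = -529*1/(7285294*(-868*(-2109) + 1907101)) = -529*1/(7285294*(1830612 + 1907101)) = -529/(3737713*7285294) = -529/27230338092622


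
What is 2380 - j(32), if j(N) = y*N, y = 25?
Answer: 1580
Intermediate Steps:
j(N) = 25*N
2380 - j(32) = 2380 - 25*32 = 2380 - 1*800 = 2380 - 800 = 1580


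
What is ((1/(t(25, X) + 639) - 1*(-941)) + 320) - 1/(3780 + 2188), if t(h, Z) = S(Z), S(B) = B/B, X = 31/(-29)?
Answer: 301026253/238720 ≈ 1261.0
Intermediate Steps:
X = -31/29 (X = 31*(-1/29) = -31/29 ≈ -1.0690)
S(B) = 1
t(h, Z) = 1
((1/(t(25, X) + 639) - 1*(-941)) + 320) - 1/(3780 + 2188) = ((1/(1 + 639) - 1*(-941)) + 320) - 1/(3780 + 2188) = ((1/640 + 941) + 320) - 1/5968 = ((1/640 + 941) + 320) - 1*1/5968 = (602241/640 + 320) - 1/5968 = 807041/640 - 1/5968 = 301026253/238720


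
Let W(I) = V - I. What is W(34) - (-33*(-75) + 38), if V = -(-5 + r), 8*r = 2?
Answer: -10169/4 ≈ -2542.3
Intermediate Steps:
r = ¼ (r = (⅛)*2 = ¼ ≈ 0.25000)
V = 19/4 (V = -(-5 + ¼) = -1*(-19/4) = 19/4 ≈ 4.7500)
W(I) = 19/4 - I
W(34) - (-33*(-75) + 38) = (19/4 - 1*34) - (-33*(-75) + 38) = (19/4 - 34) - (2475 + 38) = -117/4 - 1*2513 = -117/4 - 2513 = -10169/4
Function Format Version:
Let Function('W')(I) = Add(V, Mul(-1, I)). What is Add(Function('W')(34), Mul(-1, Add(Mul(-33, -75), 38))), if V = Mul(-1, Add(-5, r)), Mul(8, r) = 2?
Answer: Rational(-10169, 4) ≈ -2542.3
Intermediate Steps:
r = Rational(1, 4) (r = Mul(Rational(1, 8), 2) = Rational(1, 4) ≈ 0.25000)
V = Rational(19, 4) (V = Mul(-1, Add(-5, Rational(1, 4))) = Mul(-1, Rational(-19, 4)) = Rational(19, 4) ≈ 4.7500)
Function('W')(I) = Add(Rational(19, 4), Mul(-1, I))
Add(Function('W')(34), Mul(-1, Add(Mul(-33, -75), 38))) = Add(Add(Rational(19, 4), Mul(-1, 34)), Mul(-1, Add(Mul(-33, -75), 38))) = Add(Add(Rational(19, 4), -34), Mul(-1, Add(2475, 38))) = Add(Rational(-117, 4), Mul(-1, 2513)) = Add(Rational(-117, 4), -2513) = Rational(-10169, 4)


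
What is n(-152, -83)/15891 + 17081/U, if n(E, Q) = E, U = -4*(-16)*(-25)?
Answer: -271677371/25425600 ≈ -10.685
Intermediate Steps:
U = -1600 (U = 64*(-25) = -1600)
n(-152, -83)/15891 + 17081/U = -152/15891 + 17081/(-1600) = -152*1/15891 + 17081*(-1/1600) = -152/15891 - 17081/1600 = -271677371/25425600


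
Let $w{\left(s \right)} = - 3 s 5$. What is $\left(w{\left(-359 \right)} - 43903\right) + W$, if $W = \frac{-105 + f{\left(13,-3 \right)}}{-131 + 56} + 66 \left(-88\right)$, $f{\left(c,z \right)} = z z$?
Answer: $- \frac{1108118}{25} \approx -44325.0$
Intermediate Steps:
$w{\left(s \right)} = - 15 s$
$f{\left(c,z \right)} = z^{2}$
$W = - \frac{145168}{25}$ ($W = \frac{-105 + \left(-3\right)^{2}}{-131 + 56} + 66 \left(-88\right) = \frac{-105 + 9}{-75} - 5808 = \left(-96\right) \left(- \frac{1}{75}\right) - 5808 = \frac{32}{25} - 5808 = - \frac{145168}{25} \approx -5806.7$)
$\left(w{\left(-359 \right)} - 43903\right) + W = \left(\left(-15\right) \left(-359\right) - 43903\right) - \frac{145168}{25} = \left(5385 - 43903\right) - \frac{145168}{25} = -38518 - \frac{145168}{25} = - \frac{1108118}{25}$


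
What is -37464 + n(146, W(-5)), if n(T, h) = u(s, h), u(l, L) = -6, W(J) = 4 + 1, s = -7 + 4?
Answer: -37470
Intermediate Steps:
s = -3
W(J) = 5
n(T, h) = -6
-37464 + n(146, W(-5)) = -37464 - 6 = -37470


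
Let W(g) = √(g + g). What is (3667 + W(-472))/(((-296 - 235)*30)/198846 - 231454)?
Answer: -40509349/2556873223 - 44188*I*√59/2556873223 ≈ -0.015843 - 0.00013275*I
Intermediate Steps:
W(g) = √2*√g (W(g) = √(2*g) = √2*√g)
(3667 + W(-472))/(((-296 - 235)*30)/198846 - 231454) = (3667 + √2*√(-472))/(((-296 - 235)*30)/198846 - 231454) = (3667 + √2*(2*I*√118))/(-531*30*(1/198846) - 231454) = (3667 + 4*I*√59)/(-15930*1/198846 - 231454) = (3667 + 4*I*√59)/(-885/11047 - 231454) = (3667 + 4*I*√59)/(-2556873223/11047) = (3667 + 4*I*√59)*(-11047/2556873223) = -40509349/2556873223 - 44188*I*√59/2556873223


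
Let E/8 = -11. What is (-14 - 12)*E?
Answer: 2288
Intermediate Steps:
E = -88 (E = 8*(-11) = -88)
(-14 - 12)*E = (-14 - 12)*(-88) = -26*(-88) = 2288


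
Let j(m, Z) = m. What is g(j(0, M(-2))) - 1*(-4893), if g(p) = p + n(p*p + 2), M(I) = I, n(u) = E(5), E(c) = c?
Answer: 4898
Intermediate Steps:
n(u) = 5
g(p) = 5 + p (g(p) = p + 5 = 5 + p)
g(j(0, M(-2))) - 1*(-4893) = (5 + 0) - 1*(-4893) = 5 + 4893 = 4898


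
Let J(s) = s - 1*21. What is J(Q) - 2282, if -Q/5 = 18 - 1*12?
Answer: -2333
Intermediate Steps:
Q = -30 (Q = -5*(18 - 1*12) = -5*(18 - 12) = -5*6 = -30)
J(s) = -21 + s (J(s) = s - 21 = -21 + s)
J(Q) - 2282 = (-21 - 30) - 2282 = -51 - 2282 = -2333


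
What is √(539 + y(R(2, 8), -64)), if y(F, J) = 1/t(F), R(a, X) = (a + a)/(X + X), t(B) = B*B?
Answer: √555 ≈ 23.558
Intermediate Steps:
t(B) = B²
R(a, X) = a/X (R(a, X) = (2*a)/((2*X)) = (2*a)*(1/(2*X)) = a/X)
y(F, J) = F⁻² (y(F, J) = 1/(F²) = F⁻²)
√(539 + y(R(2, 8), -64)) = √(539 + (2/8)⁻²) = √(539 + (2*(⅛))⁻²) = √(539 + (¼)⁻²) = √(539 + 16) = √555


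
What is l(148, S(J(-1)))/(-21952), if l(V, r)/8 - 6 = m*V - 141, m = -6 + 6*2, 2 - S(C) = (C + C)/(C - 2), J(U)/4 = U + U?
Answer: -753/2744 ≈ -0.27442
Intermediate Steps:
J(U) = 8*U (J(U) = 4*(U + U) = 4*(2*U) = 8*U)
S(C) = 2 - 2*C/(-2 + C) (S(C) = 2 - (C + C)/(C - 2) = 2 - 2*C/(-2 + C))
m = 6 (m = -6 + 12 = 6)
l(V, r) = -1080 + 48*V (l(V, r) = 48 + 8*(6*V - 141) = 48 + 8*(-141 + 6*V) = 48 + (-1128 + 48*V) = -1080 + 48*V)
l(148, S(J(-1)))/(-21952) = (-1080 + 48*148)/(-21952) = (-1080 + 7104)*(-1/21952) = 6024*(-1/21952) = -753/2744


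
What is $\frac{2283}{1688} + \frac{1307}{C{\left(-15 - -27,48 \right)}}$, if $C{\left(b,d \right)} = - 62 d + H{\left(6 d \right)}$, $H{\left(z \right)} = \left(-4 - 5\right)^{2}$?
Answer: $\frac{4403069}{4886760} \approx 0.90102$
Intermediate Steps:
$H{\left(z \right)} = 81$ ($H{\left(z \right)} = \left(-9\right)^{2} = 81$)
$C{\left(b,d \right)} = 81 - 62 d$ ($C{\left(b,d \right)} = - 62 d + 81 = 81 - 62 d$)
$\frac{2283}{1688} + \frac{1307}{C{\left(-15 - -27,48 \right)}} = \frac{2283}{1688} + \frac{1307}{81 - 2976} = 2283 \cdot \frac{1}{1688} + \frac{1307}{81 - 2976} = \frac{2283}{1688} + \frac{1307}{-2895} = \frac{2283}{1688} + 1307 \left(- \frac{1}{2895}\right) = \frac{2283}{1688} - \frac{1307}{2895} = \frac{4403069}{4886760}$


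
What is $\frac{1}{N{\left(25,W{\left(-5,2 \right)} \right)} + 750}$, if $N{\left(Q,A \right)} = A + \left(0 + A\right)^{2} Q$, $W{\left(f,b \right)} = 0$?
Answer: $\frac{1}{750} \approx 0.0013333$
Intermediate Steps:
$N{\left(Q,A \right)} = A + Q A^{2}$ ($N{\left(Q,A \right)} = A + A^{2} Q = A + Q A^{2}$)
$\frac{1}{N{\left(25,W{\left(-5,2 \right)} \right)} + 750} = \frac{1}{0 \left(1 + 0 \cdot 25\right) + 750} = \frac{1}{0 \left(1 + 0\right) + 750} = \frac{1}{0 \cdot 1 + 750} = \frac{1}{0 + 750} = \frac{1}{750}$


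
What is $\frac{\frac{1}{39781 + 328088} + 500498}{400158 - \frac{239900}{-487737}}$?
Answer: $\frac{29933671347189777}{23932588705973558} \approx 1.2507$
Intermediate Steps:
$\frac{\frac{1}{39781 + 328088} + 500498}{400158 - \frac{239900}{-487737}} = \frac{\frac{1}{367869} + 500498}{400158 - - \frac{239900}{487737}} = \frac{\frac{1}{367869} + 500498}{400158 + \frac{239900}{487737}} = \frac{184117698763}{367869 \cdot \frac{195172102346}{487737}} = \frac{184117698763}{367869} \cdot \frac{487737}{195172102346} = \frac{29933671347189777}{23932588705973558}$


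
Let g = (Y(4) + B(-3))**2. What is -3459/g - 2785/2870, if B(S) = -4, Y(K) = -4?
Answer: -1010557/18368 ≈ -55.017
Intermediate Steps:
g = 64 (g = (-4 - 4)**2 = (-8)**2 = 64)
-3459/g - 2785/2870 = -3459/64 - 2785/2870 = -3459*1/64 - 2785*1/2870 = -3459/64 - 557/574 = -1010557/18368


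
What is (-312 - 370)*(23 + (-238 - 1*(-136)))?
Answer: 53878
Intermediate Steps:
(-312 - 370)*(23 + (-238 - 1*(-136))) = -682*(23 + (-238 + 136)) = -682*(23 - 102) = -682*(-79) = 53878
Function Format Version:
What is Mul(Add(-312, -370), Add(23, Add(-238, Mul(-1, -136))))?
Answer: 53878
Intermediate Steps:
Mul(Add(-312, -370), Add(23, Add(-238, Mul(-1, -136)))) = Mul(-682, Add(23, Add(-238, 136))) = Mul(-682, Add(23, -102)) = Mul(-682, -79) = 53878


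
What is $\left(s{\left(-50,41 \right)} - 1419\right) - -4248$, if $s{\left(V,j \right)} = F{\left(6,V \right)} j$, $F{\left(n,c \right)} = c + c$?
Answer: $-1271$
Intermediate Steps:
$F{\left(n,c \right)} = 2 c$
$s{\left(V,j \right)} = 2 V j$
$\left(s{\left(-50,41 \right)} - 1419\right) - -4248 = \left(2 \left(-50\right) 41 - 1419\right) - -4248 = \left(-4100 - 1419\right) + 4248 = -5519 + 4248 = -1271$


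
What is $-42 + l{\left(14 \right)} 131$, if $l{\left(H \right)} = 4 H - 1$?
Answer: $7163$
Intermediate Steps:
$l{\left(H \right)} = -1 + 4 H$ ($l{\left(H \right)} = 4 H - 1 = -1 + 4 H$)
$-42 + l{\left(14 \right)} 131 = -42 + \left(-1 + 4 \cdot 14\right) 131 = -42 + \left(-1 + 56\right) 131 = -42 + 55 \cdot 131 = -42 + 7205 = 7163$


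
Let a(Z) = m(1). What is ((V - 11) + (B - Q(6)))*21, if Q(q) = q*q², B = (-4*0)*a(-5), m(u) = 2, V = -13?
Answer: -5040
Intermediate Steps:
a(Z) = 2
B = 0 (B = -4*0*2 = 0*2 = 0)
Q(q) = q³
((V - 11) + (B - Q(6)))*21 = ((-13 - 11) + (0 - 1*6³))*21 = (-24 + (0 - 1*216))*21 = (-24 + (0 - 216))*21 = (-24 - 216)*21 = -240*21 = -5040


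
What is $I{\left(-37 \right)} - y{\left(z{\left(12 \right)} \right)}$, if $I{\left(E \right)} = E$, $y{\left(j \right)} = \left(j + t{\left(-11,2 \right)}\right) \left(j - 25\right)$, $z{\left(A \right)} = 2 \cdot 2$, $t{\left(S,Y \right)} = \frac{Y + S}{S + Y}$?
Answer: $68$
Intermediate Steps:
$t{\left(S,Y \right)} = 1$ ($t{\left(S,Y \right)} = \frac{S + Y}{S + Y} = 1$)
$z{\left(A \right)} = 4$
$y{\left(j \right)} = \left(1 + j\right) \left(-25 + j\right)$ ($y{\left(j \right)} = \left(j + 1\right) \left(j - 25\right) = \left(1 + j\right) \left(-25 + j\right)$)
$I{\left(-37 \right)} - y{\left(z{\left(12 \right)} \right)} = -37 - \left(-25 + 4^{2} - 96\right) = -37 - \left(-25 + 16 - 96\right) = -37 - -105 = -37 + 105 = 68$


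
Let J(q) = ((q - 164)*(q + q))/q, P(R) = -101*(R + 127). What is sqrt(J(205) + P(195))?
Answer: 2*I*sqrt(8110) ≈ 180.11*I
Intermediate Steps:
P(R) = -12827 - 101*R (P(R) = -101*(127 + R) = -12827 - 101*R)
J(q) = -328 + 2*q (J(q) = ((-164 + q)*(2*q))/q = (2*q*(-164 + q))/q = -328 + 2*q)
sqrt(J(205) + P(195)) = sqrt((-328 + 2*205) + (-12827 - 101*195)) = sqrt((-328 + 410) + (-12827 - 19695)) = sqrt(82 - 32522) = sqrt(-32440) = 2*I*sqrt(8110)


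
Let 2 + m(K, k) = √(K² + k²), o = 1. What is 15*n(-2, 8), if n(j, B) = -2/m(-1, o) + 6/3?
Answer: 60 + 15*√2 ≈ 81.213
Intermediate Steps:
m(K, k) = -2 + √(K² + k²)
n(j, B) = 2 - 2/(-2 + √2) (n(j, B) = -2/(-2 + √((-1)² + 1²)) + 6/3 = -2/(-2 + √(1 + 1)) + 6*(⅓) = -2/(-2 + √2) + 2 = 2 - 2/(-2 + √2))
15*n(-2, 8) = 15*(4 + √2) = 60 + 15*√2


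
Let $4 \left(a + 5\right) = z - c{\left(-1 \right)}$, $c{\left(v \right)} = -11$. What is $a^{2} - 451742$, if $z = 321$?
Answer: $-445658$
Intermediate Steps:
$a = 78$ ($a = -5 + \frac{321 - -11}{4} = -5 + \frac{321 + 11}{4} = -5 + \frac{1}{4} \cdot 332 = -5 + 83 = 78$)
$a^{2} - 451742 = 78^{2} - 451742 = 6084 - 451742 = -445658$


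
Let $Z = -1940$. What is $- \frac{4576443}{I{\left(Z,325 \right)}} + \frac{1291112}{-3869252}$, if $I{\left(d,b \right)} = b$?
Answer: $- \frac{4426957710509}{314376725} \approx -14082.0$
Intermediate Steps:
$- \frac{4576443}{I{\left(Z,325 \right)}} + \frac{1291112}{-3869252} = - \frac{4576443}{325} + \frac{1291112}{-3869252} = \left(-4576443\right) \frac{1}{325} + 1291112 \left(- \frac{1}{3869252}\right) = - \frac{4576443}{325} - \frac{322778}{967313} = - \frac{4426957710509}{314376725}$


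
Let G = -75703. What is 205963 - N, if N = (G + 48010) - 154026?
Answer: 387682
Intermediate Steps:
N = -181719 (N = (-75703 + 48010) - 154026 = -27693 - 154026 = -181719)
205963 - N = 205963 - 1*(-181719) = 205963 + 181719 = 387682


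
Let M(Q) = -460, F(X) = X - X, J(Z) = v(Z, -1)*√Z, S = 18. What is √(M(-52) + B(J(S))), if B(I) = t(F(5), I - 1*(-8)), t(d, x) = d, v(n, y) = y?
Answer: 2*I*√115 ≈ 21.448*I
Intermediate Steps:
J(Z) = -√Z
F(X) = 0
B(I) = 0
√(M(-52) + B(J(S))) = √(-460 + 0) = √(-460) = 2*I*√115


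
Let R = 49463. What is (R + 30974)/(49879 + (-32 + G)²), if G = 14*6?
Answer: 80437/52583 ≈ 1.5297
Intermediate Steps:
G = 84
(R + 30974)/(49879 + (-32 + G)²) = (49463 + 30974)/(49879 + (-32 + 84)²) = 80437/(49879 + 52²) = 80437/(49879 + 2704) = 80437/52583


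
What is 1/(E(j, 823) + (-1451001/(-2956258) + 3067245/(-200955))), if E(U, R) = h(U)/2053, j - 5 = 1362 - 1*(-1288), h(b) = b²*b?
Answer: 81309041238578/741212548508240268249 ≈ 1.0970e-7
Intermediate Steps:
h(b) = b³
j = 2655 (j = 5 + (1362 - 1*(-1288)) = 5 + (1362 + 1288) = 5 + 2650 = 2655)
E(U, R) = U³/2053
1/(E(j, 823) + (-1451001/(-2956258) + 3067245/(-200955))) = 1/((1/2053)*2655³ + (-1451001/(-2956258) + 3067245/(-200955))) = 1/((1/2053)*18715161375 + (-1451001*(-1/2956258) + 3067245*(-1/200955))) = 1/(18715161375/2053 + (1451001/2956258 - 204483/13397)) = 1/(18715161375/2053 - 585065444217/39604988426) = 1/(741212548508240268249/81309041238578) = 81309041238578/741212548508240268249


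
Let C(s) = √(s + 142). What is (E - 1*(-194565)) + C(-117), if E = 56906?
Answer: 251476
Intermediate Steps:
C(s) = √(142 + s)
(E - 1*(-194565)) + C(-117) = (56906 - 1*(-194565)) + √(142 - 117) = (56906 + 194565) + √25 = 251471 + 5 = 251476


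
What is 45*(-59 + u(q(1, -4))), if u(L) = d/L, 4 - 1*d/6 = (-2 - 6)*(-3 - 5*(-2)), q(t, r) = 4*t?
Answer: 1395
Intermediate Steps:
d = 360 (d = 24 - 6*(-2 - 6)*(-3 - 5*(-2)) = 24 - (-48)*(-3 + 10) = 24 - (-48)*7 = 24 - 6*(-56) = 24 + 336 = 360)
u(L) = 360/L
45*(-59 + u(q(1, -4))) = 45*(-59 + 360/((4*1))) = 45*(-59 + 360/4) = 45*(-59 + 360*(¼)) = 45*(-59 + 90) = 45*31 = 1395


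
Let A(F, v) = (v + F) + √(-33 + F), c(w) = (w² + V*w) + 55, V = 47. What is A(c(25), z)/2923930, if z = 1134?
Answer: 2989/2923930 + √1822/2923930 ≈ 0.0010369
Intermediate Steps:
c(w) = 55 + w² + 47*w (c(w) = (w² + 47*w) + 55 = 55 + w² + 47*w)
A(F, v) = F + v + √(-33 + F) (A(F, v) = (F + v) + √(-33 + F) = F + v + √(-33 + F))
A(c(25), z)/2923930 = ((55 + 25² + 47*25) + 1134 + √(-33 + (55 + 25² + 47*25)))/2923930 = ((55 + 625 + 1175) + 1134 + √(-33 + (55 + 625 + 1175)))*(1/2923930) = (1855 + 1134 + √(-33 + 1855))*(1/2923930) = (1855 + 1134 + √1822)*(1/2923930) = (2989 + √1822)*(1/2923930) = 2989/2923930 + √1822/2923930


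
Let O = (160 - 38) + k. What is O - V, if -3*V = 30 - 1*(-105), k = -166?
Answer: 1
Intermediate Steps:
V = -45 (V = -(30 - 1*(-105))/3 = -(30 + 105)/3 = -1/3*135 = -45)
O = -44 (O = (160 - 38) - 166 = 122 - 166 = -44)
O - V = -44 - 1*(-45) = -44 + 45 = 1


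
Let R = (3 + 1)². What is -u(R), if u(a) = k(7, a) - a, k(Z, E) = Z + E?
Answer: -7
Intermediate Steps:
k(Z, E) = E + Z
R = 16 (R = 4² = 16)
u(a) = 7 (u(a) = (a + 7) - a = (7 + a) - a = 7)
-u(R) = -1*7 = -7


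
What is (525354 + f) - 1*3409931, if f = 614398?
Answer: -2270179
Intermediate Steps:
(525354 + f) - 1*3409931 = (525354 + 614398) - 1*3409931 = 1139752 - 3409931 = -2270179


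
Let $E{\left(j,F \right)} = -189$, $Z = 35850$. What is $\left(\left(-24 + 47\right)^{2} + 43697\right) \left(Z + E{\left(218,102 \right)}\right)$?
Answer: $1577143386$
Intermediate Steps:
$\left(\left(-24 + 47\right)^{2} + 43697\right) \left(Z + E{\left(218,102 \right)}\right) = \left(\left(-24 + 47\right)^{2} + 43697\right) \left(35850 - 189\right) = \left(23^{2} + 43697\right) 35661 = \left(529 + 43697\right) 35661 = 44226 \cdot 35661 = 1577143386$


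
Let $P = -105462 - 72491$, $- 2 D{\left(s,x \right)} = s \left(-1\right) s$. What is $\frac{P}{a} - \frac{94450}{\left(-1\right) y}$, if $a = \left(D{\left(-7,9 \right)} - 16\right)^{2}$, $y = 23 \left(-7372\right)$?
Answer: $- \frac{60359645761}{24500842} \approx -2463.6$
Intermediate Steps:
$y = -169556$
$D{\left(s,x \right)} = \frac{s^{2}}{2}$ ($D{\left(s,x \right)} = - \frac{s \left(-1\right) s}{2} = - \frac{- s s}{2} = - \frac{\left(-1\right) s^{2}}{2} = \frac{s^{2}}{2}$)
$a = \frac{289}{4}$ ($a = \left(\frac{\left(-7\right)^{2}}{2} - 16\right)^{2} = \left(\frac{1}{2} \cdot 49 - 16\right)^{2} = \left(\frac{49}{2} - 16\right)^{2} = \left(\frac{17}{2}\right)^{2} = \frac{289}{4} \approx 72.25$)
$P = -177953$ ($P = -105462 - 72491 = -177953$)
$\frac{P}{a} - \frac{94450}{\left(-1\right) y} = - \frac{177953}{\frac{289}{4}} - \frac{94450}{\left(-1\right) \left(-169556\right)} = \left(-177953\right) \frac{4}{289} - \frac{94450}{169556} = - \frac{711812}{289} - \frac{47225}{84778} = - \frac{60359645761}{24500842}$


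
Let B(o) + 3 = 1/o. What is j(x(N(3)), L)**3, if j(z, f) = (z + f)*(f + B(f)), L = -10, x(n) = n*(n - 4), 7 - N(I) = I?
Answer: 2248091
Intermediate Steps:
N(I) = 7 - I
x(n) = n*(-4 + n)
B(o) = -3 + 1/o
j(z, f) = (f + z)*(-3 + f + 1/f) (j(z, f) = (z + f)*(f + (-3 + 1/f)) = (f + z)*(-3 + f + 1/f))
j(x(N(3)), L)**3 = (1 + (-10)**2 - 3*(-10) - 3*(7 - 1*3)*(-4 + (7 - 1*3)) - 10*(7 - 1*3)*(-4 + (7 - 1*3)) + ((7 - 1*3)*(-4 + (7 - 1*3)))/(-10))**3 = (1 + 100 + 30 - 3*(7 - 3)*(-4 + (7 - 3)) - 10*(7 - 3)*(-4 + (7 - 3)) + ((7 - 3)*(-4 + (7 - 3)))*(-1/10))**3 = (1 + 100 + 30 - 12*(-4 + 4) - 40*(-4 + 4) + (4*(-4 + 4))*(-1/10))**3 = (1 + 100 + 30 - 12*0 - 40*0 + (4*0)*(-1/10))**3 = (1 + 100 + 30 - 3*0 - 10*0 + 0*(-1/10))**3 = (1 + 100 + 30 + 0 + 0 + 0)**3 = 131**3 = 2248091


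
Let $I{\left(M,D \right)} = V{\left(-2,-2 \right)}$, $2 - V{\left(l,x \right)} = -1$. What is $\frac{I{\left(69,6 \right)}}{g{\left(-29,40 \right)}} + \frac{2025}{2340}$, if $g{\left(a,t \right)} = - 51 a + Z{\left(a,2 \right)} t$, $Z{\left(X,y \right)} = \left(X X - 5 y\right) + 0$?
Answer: $\frac{520837}{601796} \approx 0.86547$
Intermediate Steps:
$V{\left(l,x \right)} = 3$ ($V{\left(l,x \right)} = 2 - -1 = 2 + 1 = 3$)
$I{\left(M,D \right)} = 3$
$Z{\left(X,y \right)} = X^{2} - 5 y$ ($Z{\left(X,y \right)} = \left(X^{2} - 5 y\right) + 0 = X^{2} - 5 y$)
$g{\left(a,t \right)} = - 51 a + t \left(-10 + a^{2}\right)$ ($g{\left(a,t \right)} = - 51 a + \left(a^{2} - 10\right) t = - 51 a + \left(-10 + a^{2}\right) t = - 51 a + t \left(-10 + a^{2}\right)$)
$\frac{I{\left(69,6 \right)}}{g{\left(-29,40 \right)}} + \frac{2025}{2340} = \frac{3}{\left(-51\right) \left(-29\right) + 40 \left(-10 + \left(-29\right)^{2}\right)} + \frac{2025}{2340} = \frac{3}{1479 + 40 \left(-10 + 841\right)} + 2025 \cdot \frac{1}{2340} = \frac{3}{1479 + 40 \cdot 831} + \frac{45}{52} = \frac{3}{1479 + 33240} + \frac{45}{52} = \frac{3}{34719} + \frac{45}{52} = 3 \cdot \frac{1}{34719} + \frac{45}{52} = \frac{1}{11573} + \frac{45}{52} = \frac{520837}{601796}$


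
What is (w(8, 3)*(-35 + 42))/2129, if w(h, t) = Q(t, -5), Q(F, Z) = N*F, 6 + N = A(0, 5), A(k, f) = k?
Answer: -126/2129 ≈ -0.059183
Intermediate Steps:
N = -6 (N = -6 + 0 = -6)
Q(F, Z) = -6*F
w(h, t) = -6*t
(w(8, 3)*(-35 + 42))/2129 = ((-6*3)*(-35 + 42))/2129 = -18*7*(1/2129) = -126*1/2129 = -126/2129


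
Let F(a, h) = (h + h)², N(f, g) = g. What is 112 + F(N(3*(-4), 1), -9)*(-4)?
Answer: -1184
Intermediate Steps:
F(a, h) = 4*h² (F(a, h) = (2*h)² = 4*h²)
112 + F(N(3*(-4), 1), -9)*(-4) = 112 + (4*(-9)²)*(-4) = 112 + (4*81)*(-4) = 112 + 324*(-4) = 112 - 1296 = -1184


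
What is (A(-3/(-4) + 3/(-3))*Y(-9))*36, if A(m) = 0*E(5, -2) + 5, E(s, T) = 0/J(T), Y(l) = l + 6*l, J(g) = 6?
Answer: -11340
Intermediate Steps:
Y(l) = 7*l
E(s, T) = 0 (E(s, T) = 0/6 = 0*(⅙) = 0)
A(m) = 5 (A(m) = 0*0 + 5 = 0 + 5 = 5)
(A(-3/(-4) + 3/(-3))*Y(-9))*36 = (5*(7*(-9)))*36 = (5*(-63))*36 = -315*36 = -11340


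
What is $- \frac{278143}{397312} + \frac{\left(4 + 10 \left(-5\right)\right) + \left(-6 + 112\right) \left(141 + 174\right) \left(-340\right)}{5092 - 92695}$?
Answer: $\frac{4486176326323}{34805723136} \approx 128.89$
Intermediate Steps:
$- \frac{278143}{397312} + \frac{\left(4 + 10 \left(-5\right)\right) + \left(-6 + 112\right) \left(141 + 174\right) \left(-340\right)}{5092 - 92695} = \left(-278143\right) \frac{1}{397312} + \frac{\left(4 - 50\right) + 106 \cdot 315 \left(-340\right)}{5092 - 92695} = - \frac{278143}{397312} + \frac{-46 + 33390 \left(-340\right)}{-87603} = - \frac{278143}{397312} + \left(-46 - 11352600\right) \left(- \frac{1}{87603}\right) = - \frac{278143}{397312} - - \frac{11352646}{87603} = - \frac{278143}{397312} + \frac{11352646}{87603} = \frac{4486176326323}{34805723136}$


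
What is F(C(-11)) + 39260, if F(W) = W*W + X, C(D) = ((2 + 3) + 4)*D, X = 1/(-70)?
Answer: 3434269/70 ≈ 49061.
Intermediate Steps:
X = -1/70 ≈ -0.014286
C(D) = 9*D (C(D) = (5 + 4)*D = 9*D)
F(W) = -1/70 + W² (F(W) = W*W - 1/70 = W² - 1/70 = -1/70 + W²)
F(C(-11)) + 39260 = (-1/70 + (9*(-11))²) + 39260 = (-1/70 + (-99)²) + 39260 = (-1/70 + 9801) + 39260 = 686069/70 + 39260 = 3434269/70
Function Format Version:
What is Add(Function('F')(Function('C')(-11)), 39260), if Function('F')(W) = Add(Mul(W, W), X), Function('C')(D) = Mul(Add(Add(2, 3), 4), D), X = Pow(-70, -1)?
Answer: Rational(3434269, 70) ≈ 49061.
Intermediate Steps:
X = Rational(-1, 70) ≈ -0.014286
Function('C')(D) = Mul(9, D) (Function('C')(D) = Mul(Add(5, 4), D) = Mul(9, D))
Function('F')(W) = Add(Rational(-1, 70), Pow(W, 2)) (Function('F')(W) = Add(Mul(W, W), Rational(-1, 70)) = Add(Pow(W, 2), Rational(-1, 70)) = Add(Rational(-1, 70), Pow(W, 2)))
Add(Function('F')(Function('C')(-11)), 39260) = Add(Add(Rational(-1, 70), Pow(Mul(9, -11), 2)), 39260) = Add(Add(Rational(-1, 70), Pow(-99, 2)), 39260) = Add(Add(Rational(-1, 70), 9801), 39260) = Add(Rational(686069, 70), 39260) = Rational(3434269, 70)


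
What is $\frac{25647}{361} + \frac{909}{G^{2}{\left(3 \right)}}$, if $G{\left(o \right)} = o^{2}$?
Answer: $\frac{267284}{3249} \approx 82.267$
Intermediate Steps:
$\frac{25647}{361} + \frac{909}{G^{2}{\left(3 \right)}} = \frac{25647}{361} + \frac{909}{\left(3^{2}\right)^{2}} = 25647 \cdot \frac{1}{361} + \frac{909}{9^{2}} = \frac{25647}{361} + \frac{909}{81} = \frac{25647}{361} + 909 \cdot \frac{1}{81} = \frac{25647}{361} + \frac{101}{9} = \frac{267284}{3249}$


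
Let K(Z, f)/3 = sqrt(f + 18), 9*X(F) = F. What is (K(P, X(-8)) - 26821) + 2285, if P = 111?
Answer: -24536 + sqrt(154) ≈ -24524.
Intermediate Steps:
X(F) = F/9
K(Z, f) = 3*sqrt(18 + f) (K(Z, f) = 3*sqrt(f + 18) = 3*sqrt(18 + f))
(K(P, X(-8)) - 26821) + 2285 = (3*sqrt(18 + (1/9)*(-8)) - 26821) + 2285 = (3*sqrt(18 - 8/9) - 26821) + 2285 = (3*sqrt(154/9) - 26821) + 2285 = (3*(sqrt(154)/3) - 26821) + 2285 = (sqrt(154) - 26821) + 2285 = (-26821 + sqrt(154)) + 2285 = -24536 + sqrt(154)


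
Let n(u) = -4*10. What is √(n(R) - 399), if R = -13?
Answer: I*√439 ≈ 20.952*I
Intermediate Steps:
n(u) = -40
√(n(R) - 399) = √(-40 - 399) = √(-439) = I*√439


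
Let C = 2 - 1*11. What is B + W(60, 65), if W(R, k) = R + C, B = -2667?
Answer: -2616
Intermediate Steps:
C = -9 (C = 2 - 11 = -9)
W(R, k) = -9 + R (W(R, k) = R - 9 = -9 + R)
B + W(60, 65) = -2667 + (-9 + 60) = -2667 + 51 = -2616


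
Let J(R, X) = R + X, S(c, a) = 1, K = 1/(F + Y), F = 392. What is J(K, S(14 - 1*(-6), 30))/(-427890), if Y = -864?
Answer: -157/67321360 ≈ -2.3321e-6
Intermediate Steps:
K = -1/472 (K = 1/(392 - 864) = 1/(-472) = -1/472 ≈ -0.0021186)
J(K, S(14 - 1*(-6), 30))/(-427890) = (-1/472 + 1)/(-427890) = (471/472)*(-1/427890) = -157/67321360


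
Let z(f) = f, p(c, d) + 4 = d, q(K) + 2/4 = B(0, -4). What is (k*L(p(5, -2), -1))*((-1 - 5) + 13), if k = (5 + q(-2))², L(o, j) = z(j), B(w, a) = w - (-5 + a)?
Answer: -5103/4 ≈ -1275.8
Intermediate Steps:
B(w, a) = 5 + w - a (B(w, a) = w + (5 - a) = 5 + w - a)
q(K) = 17/2 (q(K) = -½ + (5 + 0 - 1*(-4)) = -½ + (5 + 0 + 4) = -½ + 9 = 17/2)
p(c, d) = -4 + d
L(o, j) = j
k = 729/4 (k = (5 + 17/2)² = (27/2)² = 729/4 ≈ 182.25)
(k*L(p(5, -2), -1))*((-1 - 5) + 13) = ((729/4)*(-1))*((-1 - 5) + 13) = -729*(-6 + 13)/4 = -729/4*7 = -5103/4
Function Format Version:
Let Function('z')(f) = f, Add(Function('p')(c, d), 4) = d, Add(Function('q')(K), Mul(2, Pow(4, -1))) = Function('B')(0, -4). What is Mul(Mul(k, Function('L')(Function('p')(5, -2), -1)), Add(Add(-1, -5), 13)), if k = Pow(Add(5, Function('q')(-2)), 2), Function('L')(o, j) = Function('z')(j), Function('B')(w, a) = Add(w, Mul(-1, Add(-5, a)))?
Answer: Rational(-5103, 4) ≈ -1275.8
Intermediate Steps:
Function('B')(w, a) = Add(5, w, Mul(-1, a)) (Function('B')(w, a) = Add(w, Add(5, Mul(-1, a))) = Add(5, w, Mul(-1, a)))
Function('q')(K) = Rational(17, 2) (Function('q')(K) = Add(Rational(-1, 2), Add(5, 0, Mul(-1, -4))) = Add(Rational(-1, 2), Add(5, 0, 4)) = Add(Rational(-1, 2), 9) = Rational(17, 2))
Function('p')(c, d) = Add(-4, d)
Function('L')(o, j) = j
k = Rational(729, 4) (k = Pow(Add(5, Rational(17, 2)), 2) = Pow(Rational(27, 2), 2) = Rational(729, 4) ≈ 182.25)
Mul(Mul(k, Function('L')(Function('p')(5, -2), -1)), Add(Add(-1, -5), 13)) = Mul(Mul(Rational(729, 4), -1), Add(Add(-1, -5), 13)) = Mul(Rational(-729, 4), Add(-6, 13)) = Mul(Rational(-729, 4), 7) = Rational(-5103, 4)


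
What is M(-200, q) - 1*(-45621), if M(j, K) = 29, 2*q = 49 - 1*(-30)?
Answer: 45650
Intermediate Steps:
q = 79/2 (q = (49 - 1*(-30))/2 = (49 + 30)/2 = (½)*79 = 79/2 ≈ 39.500)
M(-200, q) - 1*(-45621) = 29 - 1*(-45621) = 29 + 45621 = 45650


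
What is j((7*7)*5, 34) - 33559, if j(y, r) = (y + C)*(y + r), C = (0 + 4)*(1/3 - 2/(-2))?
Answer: 36284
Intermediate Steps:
C = 16/3 (C = 4*(1*(⅓) - 2*(-½)) = 4*(⅓ + 1) = 4*(4/3) = 16/3 ≈ 5.3333)
j(y, r) = (16/3 + y)*(r + y) (j(y, r) = (y + 16/3)*(y + r) = (16/3 + y)*(r + y))
j((7*7)*5, 34) - 33559 = (((7*7)*5)² + (16/3)*34 + 16*((7*7)*5)/3 + 34*((7*7)*5)) - 33559 = ((49*5)² + 544/3 + 16*(49*5)/3 + 34*(49*5)) - 33559 = (245² + 544/3 + (16/3)*245 + 34*245) - 33559 = (60025 + 544/3 + 3920/3 + 8330) - 33559 = 69843 - 33559 = 36284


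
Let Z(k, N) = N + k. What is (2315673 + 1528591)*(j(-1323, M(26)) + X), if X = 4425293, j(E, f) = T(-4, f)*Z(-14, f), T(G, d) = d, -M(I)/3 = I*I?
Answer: 32931768383816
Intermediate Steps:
M(I) = -3*I² (M(I) = -3*I*I = -3*I²)
j(E, f) = f*(-14 + f) (j(E, f) = f*(f - 14) = f*(-14 + f))
(2315673 + 1528591)*(j(-1323, M(26)) + X) = (2315673 + 1528591)*((-3*26²)*(-14 - 3*26²) + 4425293) = 3844264*((-3*676)*(-14 - 3*676) + 4425293) = 3844264*(-2028*(-14 - 2028) + 4425293) = 3844264*(-2028*(-2042) + 4425293) = 3844264*(4141176 + 4425293) = 3844264*8566469 = 32931768383816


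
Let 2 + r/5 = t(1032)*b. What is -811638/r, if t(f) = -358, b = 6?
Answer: 405819/5375 ≈ 75.501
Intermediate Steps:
r = -10750 (r = -10 + 5*(-358*6) = -10 + 5*(-2148) = -10 - 10740 = -10750)
-811638/r = -811638/(-10750) = -811638*(-1/10750) = 405819/5375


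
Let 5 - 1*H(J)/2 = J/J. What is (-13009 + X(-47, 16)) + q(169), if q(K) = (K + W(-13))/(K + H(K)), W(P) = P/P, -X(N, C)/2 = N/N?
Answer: -2302777/177 ≈ -13010.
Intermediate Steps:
X(N, C) = -2 (X(N, C) = -2*N/N = -2*1 = -2)
H(J) = 8 (H(J) = 10 - 2*J/J = 10 - 2*1 = 10 - 2 = 8)
W(P) = 1
q(K) = (1 + K)/(8 + K) (q(K) = (K + 1)/(K + 8) = (1 + K)/(8 + K))
(-13009 + X(-47, 16)) + q(169) = (-13009 - 2) + (1 + 169)/(8 + 169) = -13011 + 170/177 = -2302777/177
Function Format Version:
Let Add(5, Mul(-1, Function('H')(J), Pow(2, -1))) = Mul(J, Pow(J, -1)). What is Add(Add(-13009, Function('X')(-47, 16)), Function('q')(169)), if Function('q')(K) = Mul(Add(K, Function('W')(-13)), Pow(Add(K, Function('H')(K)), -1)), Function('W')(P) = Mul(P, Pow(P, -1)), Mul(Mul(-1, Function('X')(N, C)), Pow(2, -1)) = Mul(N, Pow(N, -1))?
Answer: Rational(-2302777, 177) ≈ -13010.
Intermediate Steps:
Function('X')(N, C) = -2 (Function('X')(N, C) = Mul(-2, Mul(N, Pow(N, -1))) = Mul(-2, 1) = -2)
Function('H')(J) = 8 (Function('H')(J) = Add(10, Mul(-2, Mul(J, Pow(J, -1)))) = Add(10, Mul(-2, 1)) = Add(10, -2) = 8)
Function('W')(P) = 1
Function('q')(K) = Mul(Pow(Add(8, K), -1), Add(1, K)) (Function('q')(K) = Mul(Add(K, 1), Pow(Add(K, 8), -1)) = Mul(Add(1, K), Pow(Add(8, K), -1)) = Mul(Pow(Add(8, K), -1), Add(1, K)))
Add(Add(-13009, Function('X')(-47, 16)), Function('q')(169)) = Add(Add(-13009, -2), Mul(Pow(Add(8, 169), -1), Add(1, 169))) = Add(-13011, Mul(Pow(177, -1), 170)) = Add(-13011, Mul(Rational(1, 177), 170)) = Add(-13011, Rational(170, 177)) = Rational(-2302777, 177)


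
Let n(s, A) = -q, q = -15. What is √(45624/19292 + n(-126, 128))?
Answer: √403931073/4823 ≈ 4.1671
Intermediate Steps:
n(s, A) = 15 (n(s, A) = -1*(-15) = 15)
√(45624/19292 + n(-126, 128)) = √(45624/19292 + 15) = √(45624*(1/19292) + 15) = √(11406/4823 + 15) = √(83751/4823) = √403931073/4823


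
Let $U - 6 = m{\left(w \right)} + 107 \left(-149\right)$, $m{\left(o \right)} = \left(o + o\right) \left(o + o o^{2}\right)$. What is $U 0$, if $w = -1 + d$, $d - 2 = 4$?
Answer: $0$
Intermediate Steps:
$d = 6$ ($d = 2 + 4 = 6$)
$w = 5$ ($w = -1 + 6 = 5$)
$m{\left(o \right)} = 2 o \left(o + o^{3}\right)$
$U = -14637$ ($U = 6 + \left(2 \cdot 5^{2} \left(1 + 5^{2}\right) + 107 \left(-149\right)\right) = 6 - \left(15943 - 50 \left(1 + 25\right)\right) = 6 - \left(15943 - 1300\right) = 6 + \left(1300 - 15943\right) = 6 - 14643 = -14637$)
$U 0 = \left(-14637\right) 0 = 0$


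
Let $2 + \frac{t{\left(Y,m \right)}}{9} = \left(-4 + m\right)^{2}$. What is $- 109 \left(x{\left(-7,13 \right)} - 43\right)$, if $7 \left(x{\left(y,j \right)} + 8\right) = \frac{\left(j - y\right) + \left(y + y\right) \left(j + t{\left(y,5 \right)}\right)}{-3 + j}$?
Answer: $\frac{196527}{35} \approx 5615.1$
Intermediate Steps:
$t{\left(Y,m \right)} = -18 + 9 \left(-4 + m\right)^{2}$
$x{\left(y,j \right)} = -8 + \frac{j - y + 2 y \left(-9 + j\right)}{7 \left(-3 + j\right)}$ ($x{\left(y,j \right)} = -8 + \frac{\left(\left(j - y\right) + \left(y + y\right) \left(j - \left(18 - 9 \left(-4 + 5\right)^{2}\right)\right)\right) \frac{1}{-3 + j}}{7} = -8 + \frac{\left(\left(j - y\right) + 2 y \left(j - \left(18 - 9 \cdot 1^{2}\right)\right)\right) \frac{1}{-3 + j}}{7} = -8 + \frac{\left(\left(j - y\right) + 2 y \left(j + \left(-18 + 9 \cdot 1\right)\right)\right) \frac{1}{-3 + j}}{7} = -8 + \frac{\left(\left(j - y\right) + 2 y \left(j + \left(-18 + 9\right)\right)\right) \frac{1}{-3 + j}}{7} = -8 + \frac{\left(\left(j - y\right) + 2 y \left(j - 9\right)\right) \frac{1}{-3 + j}}{7} = -8 + \frac{\left(\left(j - y\right) + 2 y \left(-9 + j\right)\right) \frac{1}{-3 + j}}{7} = -8 + \frac{\left(j - y + 2 y \left(-9 + j\right)\right) \frac{1}{-3 + j}}{7} = -8 + \frac{\frac{1}{-3 + j} \left(j - y + 2 y \left(-9 + j\right)\right)}{7} = -8 + \frac{j - y + 2 y \left(-9 + j\right)}{7 \left(-3 + j\right)}$)
$- 109 \left(x{\left(-7,13 \right)} - 43\right) = - 109 \left(\frac{168 - 715 - -133 + 2 \cdot 13 \left(-7\right)}{7 \left(-3 + 13\right)} - 43\right) = - 109 \left(\frac{168 - 715 + 133 - 182}{7 \cdot 10} - 43\right) = - 109 \left(\frac{1}{7} \cdot \frac{1}{10} \left(-596\right) - 43\right) = - 109 \left(- \frac{298}{35} - 43\right) = \left(-109\right) \left(- \frac{1803}{35}\right) = \frac{196527}{35}$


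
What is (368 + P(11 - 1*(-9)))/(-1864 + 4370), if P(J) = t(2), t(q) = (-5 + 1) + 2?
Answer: 183/1253 ≈ 0.14605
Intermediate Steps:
t(q) = -2 (t(q) = -4 + 2 = -2)
P(J) = -2
(368 + P(11 - 1*(-9)))/(-1864 + 4370) = (368 - 2)/(-1864 + 4370) = 366/2506 = 366*(1/2506) = 183/1253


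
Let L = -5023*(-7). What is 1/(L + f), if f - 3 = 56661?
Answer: 1/91825 ≈ 1.0890e-5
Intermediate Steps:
f = 56664 (f = 3 + 56661 = 56664)
L = 35161
1/(L + f) = 1/(35161 + 56664) = 1/91825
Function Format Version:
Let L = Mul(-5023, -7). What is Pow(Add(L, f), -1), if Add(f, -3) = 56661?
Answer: Rational(1, 91825) ≈ 1.0890e-5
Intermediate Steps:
f = 56664 (f = Add(3, 56661) = 56664)
L = 35161
Pow(Add(L, f), -1) = Pow(Add(35161, 56664), -1) = Pow(91825, -1) = Rational(1, 91825)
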